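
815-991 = -176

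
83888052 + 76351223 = 160239275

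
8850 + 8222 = 17072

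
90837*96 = 8720352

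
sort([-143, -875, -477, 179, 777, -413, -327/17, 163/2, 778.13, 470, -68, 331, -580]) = [-875, -580, -477, -413, -143, -68, -327/17, 163/2, 179, 331, 470, 777, 778.13]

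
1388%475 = 438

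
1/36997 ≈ 0.0000270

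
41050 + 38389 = 79439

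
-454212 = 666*(-682)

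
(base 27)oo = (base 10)672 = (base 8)1240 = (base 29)n5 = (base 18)216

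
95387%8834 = 7047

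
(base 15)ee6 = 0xd26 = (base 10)3366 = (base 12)1b46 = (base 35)2q6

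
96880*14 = 1356320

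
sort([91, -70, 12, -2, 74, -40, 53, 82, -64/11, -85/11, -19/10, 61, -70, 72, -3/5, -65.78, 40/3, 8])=[-70, -70, -65.78, -40, -85/11, -64/11, -2, -19/10, -3/5, 8, 12, 40/3, 53, 61, 72, 74, 82, 91]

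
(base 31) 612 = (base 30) 6d9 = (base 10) 5799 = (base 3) 21221210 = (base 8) 13247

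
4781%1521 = 218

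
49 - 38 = 11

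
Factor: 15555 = 3^1*5^1*17^1*61^1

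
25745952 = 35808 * 719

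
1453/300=4+253/300 ≈ 4.84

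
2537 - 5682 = -3145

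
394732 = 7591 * 52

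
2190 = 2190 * 1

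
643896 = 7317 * 88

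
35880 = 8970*4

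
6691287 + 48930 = 6740217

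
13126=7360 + 5766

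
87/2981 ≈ 0.0292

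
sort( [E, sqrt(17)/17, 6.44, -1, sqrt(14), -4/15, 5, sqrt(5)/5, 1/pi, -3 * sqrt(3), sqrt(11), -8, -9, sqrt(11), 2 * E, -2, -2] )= [-9, -8, -3 * sqrt(3), -2, -2, -1, -4/15, sqrt(17)/17, 1/pi, sqrt(5)/5, E, sqrt(11), sqrt(11), sqrt(14), 5, 2 * E, 6.44] 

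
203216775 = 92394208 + 110822567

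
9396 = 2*4698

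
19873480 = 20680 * 961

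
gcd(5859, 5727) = 3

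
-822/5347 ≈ -0.154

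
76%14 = 6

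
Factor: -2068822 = -1 * 2^1 * 7^1 * 147773^1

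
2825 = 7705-4880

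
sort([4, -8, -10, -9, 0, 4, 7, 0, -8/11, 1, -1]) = [-10, -9, -8, -1, -8/11, 0, 0, 1, 4, 4, 7]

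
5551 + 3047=8598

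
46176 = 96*481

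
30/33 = 10/11 ≈ 0.909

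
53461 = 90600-37139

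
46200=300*154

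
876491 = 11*79681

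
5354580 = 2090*2562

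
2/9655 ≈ 0.000207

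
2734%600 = 334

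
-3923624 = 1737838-5661462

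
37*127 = 4699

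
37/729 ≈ 0.0508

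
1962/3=654=654.00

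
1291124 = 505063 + 786061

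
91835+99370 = 191205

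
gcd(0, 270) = 270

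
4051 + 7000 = 11051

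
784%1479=784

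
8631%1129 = 728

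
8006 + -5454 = 2552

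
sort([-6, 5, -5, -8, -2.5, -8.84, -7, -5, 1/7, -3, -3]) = [-8.84, -8, -7, -6, -5, -5, -3, -3, -2.5, 1/7, 5]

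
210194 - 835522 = -625328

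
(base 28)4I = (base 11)109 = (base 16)82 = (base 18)74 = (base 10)130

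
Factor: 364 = 2^2 * 7^1 * 13^1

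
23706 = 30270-6564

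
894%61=40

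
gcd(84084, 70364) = 196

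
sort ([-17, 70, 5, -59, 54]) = [-59, -17, 5, 54, 70]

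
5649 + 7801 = 13450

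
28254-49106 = -20852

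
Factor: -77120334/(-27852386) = 3^2*23^1*97^(-1)*109^1*1709^1*143569^(-1) = 38560167/13926193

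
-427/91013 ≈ -0.00469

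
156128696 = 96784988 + 59343708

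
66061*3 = 198183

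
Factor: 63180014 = 2^1*31590007^1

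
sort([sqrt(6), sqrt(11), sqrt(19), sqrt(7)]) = [sqrt(6), sqrt(7), sqrt(11), sqrt(19)]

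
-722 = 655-1377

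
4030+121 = 4151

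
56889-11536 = 45353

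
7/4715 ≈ 0.00148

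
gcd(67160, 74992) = 8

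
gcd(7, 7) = 7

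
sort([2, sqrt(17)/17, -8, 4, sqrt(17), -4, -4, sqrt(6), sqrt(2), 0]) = [-8, -4, -4, 0, sqrt(17)/17, sqrt(2), 2, sqrt(6), 4, sqrt(17)]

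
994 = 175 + 819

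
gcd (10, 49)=1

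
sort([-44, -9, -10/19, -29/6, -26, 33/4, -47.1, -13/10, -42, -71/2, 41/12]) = [-47.1, -44, -42, -71/2, -26, -9, -29/6, -13/10, -10/19, 41/12, 33/4]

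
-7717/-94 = 82 + 9/94 ≈ 82.10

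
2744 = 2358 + 386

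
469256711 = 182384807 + 286871904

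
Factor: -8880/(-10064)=3^1*5^1*17^(-1)=15/17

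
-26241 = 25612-51853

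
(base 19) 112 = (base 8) 576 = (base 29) d5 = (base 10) 382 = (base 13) 235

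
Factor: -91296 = -1 * 2^5 * 3^2 * 317^1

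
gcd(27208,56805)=1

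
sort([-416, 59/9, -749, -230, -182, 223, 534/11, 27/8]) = [-749, -416, -230, -182, 27/8, 59/9, 534/11, 223]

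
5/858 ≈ 0.00583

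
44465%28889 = 15576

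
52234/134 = 389 + 54/67 ≈ 389.81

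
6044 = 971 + 5073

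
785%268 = 249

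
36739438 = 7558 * 4861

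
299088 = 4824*62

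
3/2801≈0.00107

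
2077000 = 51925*40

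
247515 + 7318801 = 7566316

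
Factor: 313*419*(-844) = -1*2^2*211^1*313^1*419^1 = -110688068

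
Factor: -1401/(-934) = 2^(-1) * 3^1 = 3/2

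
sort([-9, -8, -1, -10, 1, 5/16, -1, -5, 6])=[-10, -9, -8, -5, -1, -1, 5/16, 1, 6]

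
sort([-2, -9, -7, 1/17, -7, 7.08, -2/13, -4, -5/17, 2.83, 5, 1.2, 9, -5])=[-9, -7, -7, -5, -4, -2, -5/17, -2/13, 1/17, 1.2, 2.83, 5, 7.08, 9]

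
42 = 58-16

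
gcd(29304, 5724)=36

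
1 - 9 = -8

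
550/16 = 34 + 3/8 ≈ 34.38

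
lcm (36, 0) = 0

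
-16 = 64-80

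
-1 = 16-17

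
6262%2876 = 510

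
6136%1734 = 934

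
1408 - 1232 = 176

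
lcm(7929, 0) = 0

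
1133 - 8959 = -7826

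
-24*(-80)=1920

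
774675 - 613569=161106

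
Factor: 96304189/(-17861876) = -1*2^(-2)*557^(-1)*4969^1*8017^(-1)*19381^1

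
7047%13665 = 7047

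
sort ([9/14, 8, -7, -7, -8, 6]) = [-8, -7, -7, 9/14, 6, 8]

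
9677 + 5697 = 15374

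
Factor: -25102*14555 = -1*2^1*5^1*7^1*11^1*41^1*71^1*163^1 = -365359610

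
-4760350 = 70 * (-68005)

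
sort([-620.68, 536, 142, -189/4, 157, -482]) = [-620.68, -482, -189/4, 142, 157, 536]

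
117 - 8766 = -8649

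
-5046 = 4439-9485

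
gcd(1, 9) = 1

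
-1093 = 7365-8458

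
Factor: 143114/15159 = 2^1 * 3^(-1) * 31^(-1) * 439^1 = 878/93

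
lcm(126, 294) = 882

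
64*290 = 18560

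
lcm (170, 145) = 4930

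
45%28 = 17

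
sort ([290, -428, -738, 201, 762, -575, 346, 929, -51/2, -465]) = [-738, -575, -465, -428, -51/2, 201, 290, 346, 762, 929]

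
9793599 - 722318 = 9071281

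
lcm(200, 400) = 400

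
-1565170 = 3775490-5340660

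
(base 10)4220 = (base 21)9bk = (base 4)1001330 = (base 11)3197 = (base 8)10174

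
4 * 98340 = 393360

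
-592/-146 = 296/73 ≈ 4.05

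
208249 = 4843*43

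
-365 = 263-628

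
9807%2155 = 1187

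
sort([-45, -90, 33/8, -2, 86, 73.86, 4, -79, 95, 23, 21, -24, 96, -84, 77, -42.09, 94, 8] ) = [-90, -84, -79, -45, -42.09, -24, -2, 4, 33/8, 8, 21, 23, 73.86, 77, 86, 94, 95, 96] 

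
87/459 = 29/153 ≈ 0.190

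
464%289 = 175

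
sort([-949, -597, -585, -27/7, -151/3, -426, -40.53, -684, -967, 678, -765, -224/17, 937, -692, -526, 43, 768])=[-967, -949, -765, -692, -684, -597, -585, -526, -426, -151/3, -40.53, -224/17, -27/7, 43, 678, 768, 937]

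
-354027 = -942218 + 588191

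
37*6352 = 235024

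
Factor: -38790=-1 * 2^1 * 3^2 * 5^1 * 431^1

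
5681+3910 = 9591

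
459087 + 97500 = 556587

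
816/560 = 1+16/35 ≈ 1.46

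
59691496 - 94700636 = -35009140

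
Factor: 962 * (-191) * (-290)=2^2 * 5^1 * 13^1 * 29^1 * 37^1 * 191^1=53285180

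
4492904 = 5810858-1317954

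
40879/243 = 168 + 55/243 ≈ 168.23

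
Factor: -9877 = -1*7^1*17^1*83^1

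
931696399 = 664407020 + 267289379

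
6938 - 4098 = 2840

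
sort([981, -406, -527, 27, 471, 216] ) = [-527, -406, 27, 216, 471, 981] 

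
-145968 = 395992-541960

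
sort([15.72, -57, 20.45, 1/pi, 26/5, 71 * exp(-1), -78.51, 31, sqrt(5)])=[-78.51, -57, 1/pi, sqrt(5), 26/5, 15.72, 20.45, 71 * exp(-1), 31]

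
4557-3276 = 1281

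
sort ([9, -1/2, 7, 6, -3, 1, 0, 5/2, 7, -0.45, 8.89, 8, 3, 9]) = [-3, -1/2, -0.45, 0, 1, 5/2, 3, 6, 7, 7, 8, 8.89, 9, 9]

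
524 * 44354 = 23241496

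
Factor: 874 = 2^1*19^1*23^1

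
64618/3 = 21539 + 1/3 ≈ 21539.33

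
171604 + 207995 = 379599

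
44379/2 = 22189 + 1/2 = 22189.50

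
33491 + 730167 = 763658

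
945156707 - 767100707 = 178056000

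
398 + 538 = 936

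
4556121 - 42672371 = -38116250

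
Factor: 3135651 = 3^1*241^1*4337^1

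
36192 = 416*87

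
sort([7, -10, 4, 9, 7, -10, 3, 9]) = [-10, -10, 3, 4, 7, 7, 9, 9]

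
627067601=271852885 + 355214716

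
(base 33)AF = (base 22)FF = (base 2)101011001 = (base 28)C9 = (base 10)345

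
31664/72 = 3958/9 ≈ 439.78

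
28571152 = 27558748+1012404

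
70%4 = 2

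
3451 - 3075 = 376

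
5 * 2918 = 14590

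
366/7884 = 61/1314 ≈ 0.0464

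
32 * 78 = 2496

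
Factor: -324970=-1*2^1*5^1*32497^1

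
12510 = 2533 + 9977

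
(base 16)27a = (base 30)l4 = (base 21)194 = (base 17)235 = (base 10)634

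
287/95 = 3 + 2/95 ≈ 3.02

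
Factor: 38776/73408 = 2^(-3)*31^(-1)*131^1 = 131/248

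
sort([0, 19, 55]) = [0, 19, 55]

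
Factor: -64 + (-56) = -1 * 2^3 * 3^1 * 5^1 = -120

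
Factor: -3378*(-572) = 2^3*3^1*11^1*13^1*563^1 = 1932216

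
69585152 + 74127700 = 143712852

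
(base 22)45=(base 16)5d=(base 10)93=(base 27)3c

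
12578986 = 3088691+9490295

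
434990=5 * 86998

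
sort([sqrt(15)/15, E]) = [sqrt(15)/15, E]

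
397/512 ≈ 0.775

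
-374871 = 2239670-2614541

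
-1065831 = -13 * 81987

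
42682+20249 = 62931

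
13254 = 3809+9445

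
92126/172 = 46063/86 ≈ 535.62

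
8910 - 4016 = 4894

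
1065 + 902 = 1967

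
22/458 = 11/229 ≈ 0.0480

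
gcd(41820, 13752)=12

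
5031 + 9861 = 14892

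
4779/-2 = -2389 - 1/2 = -2389.50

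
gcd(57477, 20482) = 49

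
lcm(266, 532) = 532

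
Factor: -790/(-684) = 2^(-1)*3^(-2)*5^1*19^(-1)*79^1 = 395/342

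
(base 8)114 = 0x4c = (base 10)76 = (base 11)6a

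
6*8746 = 52476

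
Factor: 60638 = 2^1 * 30319^1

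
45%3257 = 45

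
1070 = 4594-3524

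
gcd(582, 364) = 2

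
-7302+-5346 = -12648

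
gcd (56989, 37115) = 1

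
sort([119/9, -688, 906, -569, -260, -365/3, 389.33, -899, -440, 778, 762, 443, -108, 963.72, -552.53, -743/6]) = [-899, -688, -569, -552.53, -440, -260, -743/6, -365/3, -108, 119/9, 389.33, 443, 762, 778, 906, 963.72]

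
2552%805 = 137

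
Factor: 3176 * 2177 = 2^3 * 7^1 * 311^1 * 397^1 = 6914152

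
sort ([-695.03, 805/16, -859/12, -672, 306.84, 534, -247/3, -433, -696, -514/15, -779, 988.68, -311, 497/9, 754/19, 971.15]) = [-779, -696, -695.03, -672, -433, -311, -247/3, -859/12, -514/15, 754/19, 805/16, 497/9, 306.84, 534, 971.15, 988.68]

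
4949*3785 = 18731965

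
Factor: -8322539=-1*31^1*67^1*4007^1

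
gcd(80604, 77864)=4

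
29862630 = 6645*4494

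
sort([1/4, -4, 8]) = [-4, 1/4, 8]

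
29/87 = 1/3 ≈ 0.333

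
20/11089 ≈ 0.00180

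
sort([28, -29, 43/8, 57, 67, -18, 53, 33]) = [-29, -18, 43/8, 28, 33, 53, 57, 67]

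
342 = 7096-6754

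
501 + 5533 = 6034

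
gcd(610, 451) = 1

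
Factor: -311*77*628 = -1*2^2*7^1*11^1*157^1*311^1 = -15038716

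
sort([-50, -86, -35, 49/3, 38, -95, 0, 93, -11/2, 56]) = [-95, -86, -50, -35, -11/2, 0, 49/3, 38, 56, 93]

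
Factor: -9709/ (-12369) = 3^ (-1) * 31^ (-1) * 73^1 = 73/93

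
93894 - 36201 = 57693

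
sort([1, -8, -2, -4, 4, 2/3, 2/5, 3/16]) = [-8, -4, -2, 3/16, 2/5, 2/3, 1, 4]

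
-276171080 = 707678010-983849090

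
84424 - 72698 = 11726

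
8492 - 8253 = 239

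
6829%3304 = 221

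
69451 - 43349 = 26102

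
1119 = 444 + 675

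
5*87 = 435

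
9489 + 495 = 9984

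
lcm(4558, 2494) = 132182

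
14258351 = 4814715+9443636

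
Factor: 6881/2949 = 3^(-1) * 7^1 = 7/3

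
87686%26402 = 8480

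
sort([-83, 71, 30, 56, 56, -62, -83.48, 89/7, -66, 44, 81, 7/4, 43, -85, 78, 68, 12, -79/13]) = [-85, -83.48, -83, -66, -62, -79/13, 7/4, 12, 89/7, 30, 43, 44, 56, 56, 68, 71, 78, 81]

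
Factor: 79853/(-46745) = -1*5^(-1)*47^1*1699^1*9349^(-1)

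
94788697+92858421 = 187647118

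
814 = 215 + 599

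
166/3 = 55 + 1/3 ≈ 55.33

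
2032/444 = 508/111 ≈ 4.58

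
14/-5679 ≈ -0.00247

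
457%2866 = 457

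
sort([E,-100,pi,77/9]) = [-100,E,pi,77/9]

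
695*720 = 500400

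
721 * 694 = 500374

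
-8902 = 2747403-2756305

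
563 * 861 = 484743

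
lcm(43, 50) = 2150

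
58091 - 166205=-108114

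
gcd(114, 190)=38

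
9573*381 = 3647313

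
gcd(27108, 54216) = 27108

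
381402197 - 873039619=-491637422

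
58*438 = 25404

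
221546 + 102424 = 323970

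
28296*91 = 2574936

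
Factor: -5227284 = -1 * 2^2 * 3^1 * 53^1 * 8219^1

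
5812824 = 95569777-89756953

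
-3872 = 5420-9292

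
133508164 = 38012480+95495684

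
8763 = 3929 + 4834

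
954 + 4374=5328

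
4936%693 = 85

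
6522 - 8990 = -2468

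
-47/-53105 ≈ 0.000885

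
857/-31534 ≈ -0.0272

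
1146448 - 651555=494893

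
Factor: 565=5^1*113^1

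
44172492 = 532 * 83031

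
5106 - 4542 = 564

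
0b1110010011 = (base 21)21c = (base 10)915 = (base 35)q5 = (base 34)qv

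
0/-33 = 0 = 0.00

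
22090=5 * 4418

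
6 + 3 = 9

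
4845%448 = 365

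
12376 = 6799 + 5577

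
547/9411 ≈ 0.0581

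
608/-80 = -38/5 = -7.60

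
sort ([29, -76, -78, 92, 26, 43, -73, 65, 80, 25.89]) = [-78, -76, -73, 25.89, 26, 29, 43, 65, 80, 92]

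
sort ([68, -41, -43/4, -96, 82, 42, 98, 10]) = [-96, -41, -43/4, 10, 42, 68, 82, 98]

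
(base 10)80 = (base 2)1010000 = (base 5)310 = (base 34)2c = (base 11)73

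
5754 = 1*5754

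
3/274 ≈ 0.0109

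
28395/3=9465=9465.00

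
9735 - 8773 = 962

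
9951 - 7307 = 2644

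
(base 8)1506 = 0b1101000110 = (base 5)11323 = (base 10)838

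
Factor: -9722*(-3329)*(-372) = -1*2^3*3^1*31^1*3329^1*4861^1 = -12039608136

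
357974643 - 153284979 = 204689664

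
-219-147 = -366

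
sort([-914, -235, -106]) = [-914, -235, -106]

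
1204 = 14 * 86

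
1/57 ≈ 0.0175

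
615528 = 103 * 5976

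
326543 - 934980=-608437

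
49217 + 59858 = 109075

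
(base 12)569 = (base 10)801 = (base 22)1e9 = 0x321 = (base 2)1100100001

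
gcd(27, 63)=9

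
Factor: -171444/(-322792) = 2^(-1) * 3^1 * 7^1 * 13^1 * 257^(-1) = 273/514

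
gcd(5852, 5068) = 28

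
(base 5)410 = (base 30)3f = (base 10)105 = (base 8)151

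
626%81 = 59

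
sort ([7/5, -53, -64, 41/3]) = [-64, -53, 7/5, 41/3]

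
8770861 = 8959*979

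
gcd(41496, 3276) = 1092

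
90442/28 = 3230 + 1/14 ≈ 3230.07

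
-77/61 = -1 - 16/61 ≈ -1.26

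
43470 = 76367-32897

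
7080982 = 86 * 82337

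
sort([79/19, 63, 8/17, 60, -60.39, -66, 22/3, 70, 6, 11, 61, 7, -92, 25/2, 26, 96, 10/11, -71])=[-92, -71, -66, -60.39, 8/17, 10/11, 79/19, 6, 7, 22/3, 11, 25/2, 26, 60, 61, 63, 70, 96]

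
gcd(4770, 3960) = 90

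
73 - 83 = -10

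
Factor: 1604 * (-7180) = -1 * 2^4 * 5^1 * 359^1 * 401^1 = -11516720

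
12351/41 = 301 + 10/41≈301.24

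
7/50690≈0.000138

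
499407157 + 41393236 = 540800393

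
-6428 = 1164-7592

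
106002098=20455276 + 85546822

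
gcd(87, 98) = 1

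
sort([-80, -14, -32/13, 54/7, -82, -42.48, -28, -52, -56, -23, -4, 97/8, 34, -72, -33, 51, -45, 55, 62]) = [-82, -80, -72, -56, -52, -45, -42.48, -33, -28, -23, -14, -4, -32/13, 54/7, 97/8, 34, 51, 55, 62]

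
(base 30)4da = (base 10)4000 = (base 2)111110100000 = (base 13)1a89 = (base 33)3m7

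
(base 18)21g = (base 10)682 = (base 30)mm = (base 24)14a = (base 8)1252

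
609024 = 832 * 732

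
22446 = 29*774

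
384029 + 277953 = 661982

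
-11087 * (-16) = 177392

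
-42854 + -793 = -43647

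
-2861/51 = -56 - 5/51 ≈ -56.10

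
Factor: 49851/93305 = 3^2 * 5^(-1) * 29^1 * 191^1 * 18661^(-1)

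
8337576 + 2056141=10393717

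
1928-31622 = -29694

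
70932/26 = 35466/13 ≈ 2728.15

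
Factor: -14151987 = -1*3^2*1572443^1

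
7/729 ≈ 0.00960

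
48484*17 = 824228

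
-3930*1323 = -5199390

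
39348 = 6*6558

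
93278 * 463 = 43187714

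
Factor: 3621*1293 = 3^2*17^1*71^1*431^1 = 4681953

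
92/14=46/7 ≈ 6.57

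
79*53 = 4187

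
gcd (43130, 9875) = 5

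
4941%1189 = 185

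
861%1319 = 861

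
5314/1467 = 3 + 913/1467 ≈ 3.62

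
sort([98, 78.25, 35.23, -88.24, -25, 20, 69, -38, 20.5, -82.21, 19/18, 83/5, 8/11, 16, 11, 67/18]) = [-88.24, -82.21, -38, -25, 8/11, 19/18, 67/18, 11, 16, 83/5, 20, 20.5, 35.23, 69, 78.25, 98]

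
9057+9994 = 19051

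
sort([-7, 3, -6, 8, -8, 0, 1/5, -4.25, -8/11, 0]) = [-8, -7, -6, -4.25, -8/11, 0, 0, 1/5, 3, 8]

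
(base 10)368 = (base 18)128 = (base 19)107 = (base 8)560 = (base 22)gg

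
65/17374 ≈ 0.00374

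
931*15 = 13965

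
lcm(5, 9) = 45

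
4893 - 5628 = -735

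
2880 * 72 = 207360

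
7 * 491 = 3437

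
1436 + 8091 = 9527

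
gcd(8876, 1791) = 1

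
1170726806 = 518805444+651921362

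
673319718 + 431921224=1105240942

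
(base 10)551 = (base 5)4201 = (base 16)227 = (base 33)gn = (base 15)26b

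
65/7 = 9 + 2/7 ≈ 9.29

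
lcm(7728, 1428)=131376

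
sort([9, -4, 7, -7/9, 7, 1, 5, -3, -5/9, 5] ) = [-4, -3, -7/9, -5/9, 1, 5, 5, 7, 7, 9] 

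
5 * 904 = 4520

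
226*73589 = 16631114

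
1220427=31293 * 39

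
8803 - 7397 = 1406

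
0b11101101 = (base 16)ed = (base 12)179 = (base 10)237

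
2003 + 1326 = 3329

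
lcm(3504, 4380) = 17520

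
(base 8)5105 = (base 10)2629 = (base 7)10444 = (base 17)91b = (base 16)a45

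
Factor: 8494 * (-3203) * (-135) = 2^1 * 3^3 * 5^1 * 31^1 * 137^1 * 3203^1 = 3672848070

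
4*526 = 2104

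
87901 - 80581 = 7320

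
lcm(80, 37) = 2960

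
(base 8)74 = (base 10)60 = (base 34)1q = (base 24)2c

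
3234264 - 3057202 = 177062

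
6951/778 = 8+727/778 ≈ 8.93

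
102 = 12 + 90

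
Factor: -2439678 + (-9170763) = -1*3^2*1290049^1 = -11610441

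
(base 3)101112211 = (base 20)j4a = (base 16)1e0a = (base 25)c7f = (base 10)7690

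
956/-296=-3-17/74 ≈ -3.23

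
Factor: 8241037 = 7^1 * 1177291^1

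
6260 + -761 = 5499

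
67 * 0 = 0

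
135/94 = 1+41/94 ≈ 1.44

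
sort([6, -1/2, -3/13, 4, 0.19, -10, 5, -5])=[-10, -5, -1/2, -3/13, 0.19, 4, 5, 6]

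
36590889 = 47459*771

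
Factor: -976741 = -1*23^1*42467^1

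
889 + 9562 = 10451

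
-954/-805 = 1 + 149/805 ≈ 1.19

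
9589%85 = 69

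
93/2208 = 31/736 ≈ 0.0421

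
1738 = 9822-8084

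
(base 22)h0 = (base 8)566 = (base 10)374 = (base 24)fe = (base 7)1043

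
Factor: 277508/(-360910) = -1*2^1*5^(-1)*7^1*53^1*193^(-1) = -742/965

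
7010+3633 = 10643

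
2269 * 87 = 197403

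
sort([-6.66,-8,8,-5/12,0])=[-8,-6.66,-5/12,0,8]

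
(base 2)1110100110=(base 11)77a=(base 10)934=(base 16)3a6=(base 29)136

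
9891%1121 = 923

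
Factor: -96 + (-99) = -1*3^1*5^1*13^1 = -195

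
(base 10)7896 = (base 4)1323120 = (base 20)jeg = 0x1ed8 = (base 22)g6k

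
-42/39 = -14/13 ≈ -1.08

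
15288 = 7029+8259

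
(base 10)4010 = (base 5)112020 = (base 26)5o6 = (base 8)7652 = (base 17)def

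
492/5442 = 82/907 ≈ 0.0904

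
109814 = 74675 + 35139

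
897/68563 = 39/2981 ≈ 0.0131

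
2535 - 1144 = 1391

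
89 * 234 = 20826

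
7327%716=167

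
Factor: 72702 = 2^1 * 3^2 * 7^1 * 577^1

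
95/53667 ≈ 0.00177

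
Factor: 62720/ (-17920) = -1*2^ (-1)*7^1 = -7/2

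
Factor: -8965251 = -1*3^2*587^1*1697^1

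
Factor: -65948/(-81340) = 5^(-1)*7^(-2)*83^(-1)*16487^1 = 16487/20335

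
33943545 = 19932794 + 14010751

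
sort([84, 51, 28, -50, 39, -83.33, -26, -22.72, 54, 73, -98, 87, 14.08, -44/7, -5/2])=[-98, -83.33, -50, -26, -22.72, -44/7, -5/2, 14.08, 28, 39, 51, 54, 73, 84, 87]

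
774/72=10 + 3/4=10.75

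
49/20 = 2 + 9/20 = 2.45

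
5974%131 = 79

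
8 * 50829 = 406632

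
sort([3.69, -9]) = [-9, 3.69]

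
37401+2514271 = 2551672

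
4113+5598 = 9711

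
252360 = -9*(-28040)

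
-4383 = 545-4928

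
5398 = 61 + 5337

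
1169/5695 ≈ 0.205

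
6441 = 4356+2085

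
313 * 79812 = 24981156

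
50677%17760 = 15157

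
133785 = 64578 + 69207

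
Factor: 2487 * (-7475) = -1 * 3^1 * 5^2 * 13^1 * 23^1 * 829^1 = -18590325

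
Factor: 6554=2^1*29^1*113^1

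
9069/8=1133 + 5/8 ≈ 1133.63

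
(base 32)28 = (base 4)1020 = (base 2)1001000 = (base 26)2k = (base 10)72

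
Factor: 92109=3^1*30703^1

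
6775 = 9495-2720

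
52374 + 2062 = 54436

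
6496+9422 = 15918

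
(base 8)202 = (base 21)64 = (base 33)3v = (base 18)74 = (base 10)130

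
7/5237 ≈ 0.00134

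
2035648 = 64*31807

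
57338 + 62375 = 119713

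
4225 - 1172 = 3053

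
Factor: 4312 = 2^3*7^2*11^1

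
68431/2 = 34215 + 1/2 = 34215.50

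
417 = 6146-5729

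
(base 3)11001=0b1101101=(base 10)109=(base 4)1231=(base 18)61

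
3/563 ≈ 0.00533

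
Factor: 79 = 79^1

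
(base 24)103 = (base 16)243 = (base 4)21003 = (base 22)147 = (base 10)579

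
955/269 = 3+148/269 ≈ 3.55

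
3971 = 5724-1753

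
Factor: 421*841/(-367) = -1*29^2*367^(-1)*421^1 = -354061/367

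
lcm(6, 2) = 6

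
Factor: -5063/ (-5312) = 2^ (-6)*61^1 = 61/64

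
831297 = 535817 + 295480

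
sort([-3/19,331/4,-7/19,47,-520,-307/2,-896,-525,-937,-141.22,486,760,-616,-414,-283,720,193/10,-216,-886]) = [-937,-896,-886,-616,-525,-520,-414,-283,-216,-307/2,-141.22,-7/19,-3/19,193/10,47,331/4,486,720,760]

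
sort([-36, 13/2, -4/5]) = [-36, -4/5, 13/2]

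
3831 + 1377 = 5208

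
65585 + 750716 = 816301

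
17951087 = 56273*319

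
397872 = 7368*54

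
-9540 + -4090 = -13630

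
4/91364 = 1/22841 ≈ 0.0000438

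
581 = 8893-8312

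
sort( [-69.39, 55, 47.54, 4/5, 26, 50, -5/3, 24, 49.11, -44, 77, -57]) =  [-69.39, -57, -44, -5/3, 4/5, 24, 26, 47.54, 49.11, 50, 55, 77]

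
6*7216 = 43296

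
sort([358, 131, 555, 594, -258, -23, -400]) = [-400, -258, -23, 131, 358, 555, 594]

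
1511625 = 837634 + 673991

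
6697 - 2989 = 3708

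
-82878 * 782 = -64810596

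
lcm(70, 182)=910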